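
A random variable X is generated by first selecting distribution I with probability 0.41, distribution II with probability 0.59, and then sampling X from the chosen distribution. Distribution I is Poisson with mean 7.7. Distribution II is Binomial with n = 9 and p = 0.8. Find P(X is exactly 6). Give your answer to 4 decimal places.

0.1577

Conditional on each component, P(X = 6): I: 0.131082; II: 0.176161.
By total probability, P(X = 6) = 0.41·0.131082 + 0.59·0.176161 = 0.157679.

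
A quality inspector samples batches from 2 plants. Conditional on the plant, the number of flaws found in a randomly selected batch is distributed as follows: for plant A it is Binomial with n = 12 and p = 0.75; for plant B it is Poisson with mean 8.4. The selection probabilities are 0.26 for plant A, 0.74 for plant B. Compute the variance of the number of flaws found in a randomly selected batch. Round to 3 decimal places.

6.870

Per component, A: μ=9, E[X²]=83.25; B: μ=8.4, E[X²]=78.96.
E[X] = 0.26·9 + 0.74·8.4 = 8.556.
E[X²] = 0.26·83.25 + 0.74·78.96 = 80.0754.
Var(X) = E[X²] − (E[X])² = 80.0754 − 73.2051 = 6.87026.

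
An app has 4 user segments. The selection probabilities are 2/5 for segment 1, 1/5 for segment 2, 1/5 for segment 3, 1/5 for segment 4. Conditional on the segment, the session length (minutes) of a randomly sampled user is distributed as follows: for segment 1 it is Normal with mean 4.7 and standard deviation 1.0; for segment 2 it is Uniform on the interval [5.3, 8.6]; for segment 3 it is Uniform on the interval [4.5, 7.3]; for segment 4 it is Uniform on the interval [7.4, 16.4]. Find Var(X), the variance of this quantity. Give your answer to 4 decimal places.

9.1938

Per component, 1: μ=4.7, E[X²]=23.09; 2: μ=6.95, E[X²]=49.21; 3: μ=5.9, E[X²]=35.4633; 4: μ=11.9, E[X²]=148.36.
E[X] = 0.4·4.7 + 0.2·6.95 + 0.2·5.9 + 0.2·11.9 = 6.83.
E[X²] = 0.4·23.09 + 0.2·49.21 + 0.2·35.4633 + 0.2·148.36 = 55.8427.
Var(X) = E[X²] − (E[X])² = 55.8427 − 46.6489 = 9.19377.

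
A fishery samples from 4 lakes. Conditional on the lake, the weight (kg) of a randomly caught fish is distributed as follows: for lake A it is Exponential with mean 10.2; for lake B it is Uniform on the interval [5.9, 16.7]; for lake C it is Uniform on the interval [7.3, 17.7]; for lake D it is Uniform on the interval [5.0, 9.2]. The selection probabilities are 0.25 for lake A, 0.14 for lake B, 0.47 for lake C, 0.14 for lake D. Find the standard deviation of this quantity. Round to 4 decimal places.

5.9306

Per component, A: μ=10.2, E[X²]=208.08; B: μ=11.3, E[X²]=137.41; C: μ=12.5, E[X²]=165.263; D: μ=7.1, E[X²]=51.88.
E[X] = 0.25·10.2 + 0.14·11.3 + 0.47·12.5 + 0.14·7.1 = 11.001.
E[X²] = 0.25·208.08 + 0.14·137.41 + 0.47·165.263 + 0.14·51.88 = 156.194.
Var(X) = E[X²] − (E[X])² = 156.194 − 121.022 = 35.1724.
SD(X) = √35.1724 = 5.93063.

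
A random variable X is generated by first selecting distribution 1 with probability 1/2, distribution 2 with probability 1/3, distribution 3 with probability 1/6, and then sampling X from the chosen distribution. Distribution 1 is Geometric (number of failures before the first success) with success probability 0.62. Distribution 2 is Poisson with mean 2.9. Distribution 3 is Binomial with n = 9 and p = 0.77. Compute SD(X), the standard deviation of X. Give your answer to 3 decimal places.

Per component, 1: μ=0.612903, E[X²]=1.3642; 2: μ=2.9, E[X²]=11.31; 3: μ=6.93, E[X²]=49.6188.
E[X] = 0.5·0.612903 + 0.333333·2.9 + 0.166667·6.93 = 2.42812.
E[X²] = 0.5·1.3642 + 0.333333·11.31 + 0.166667·49.6188 = 12.7219.
Var(X) = E[X²] − (E[X])² = 12.7219 − 5.89576 = 6.82614.
SD(X) = √6.82614 = 2.61269.

2.613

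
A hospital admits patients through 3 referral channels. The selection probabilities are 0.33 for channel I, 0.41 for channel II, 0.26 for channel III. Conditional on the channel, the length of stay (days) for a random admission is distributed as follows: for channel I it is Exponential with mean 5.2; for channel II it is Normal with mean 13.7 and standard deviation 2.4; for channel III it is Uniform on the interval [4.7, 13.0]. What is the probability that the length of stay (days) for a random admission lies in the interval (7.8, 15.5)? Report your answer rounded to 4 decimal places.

0.5340

Conditional on each channel, P(7.8 < X < 15.5): I: 0.172376; II: 0.766393; III: 0.626506.
By total probability, P(7.8 < X < 15.5) = 0.33·0.172376 + 0.41·0.766393 + 0.26·0.626506 = 0.533997.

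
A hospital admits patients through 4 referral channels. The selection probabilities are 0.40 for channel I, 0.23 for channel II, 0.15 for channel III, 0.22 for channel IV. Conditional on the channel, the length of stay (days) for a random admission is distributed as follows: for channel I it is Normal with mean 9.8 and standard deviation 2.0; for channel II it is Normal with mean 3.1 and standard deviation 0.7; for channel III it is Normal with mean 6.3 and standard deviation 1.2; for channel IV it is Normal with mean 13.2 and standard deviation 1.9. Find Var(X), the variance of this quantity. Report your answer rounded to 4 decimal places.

Per component, I: μ=9.8, E[X²]=100.04; II: μ=3.1, E[X²]=10.1; III: μ=6.3, E[X²]=41.13; IV: μ=13.2, E[X²]=177.85.
E[X] = 0.4·9.8 + 0.23·3.1 + 0.15·6.3 + 0.22·13.2 = 8.482.
E[X²] = 0.4·100.04 + 0.23·10.1 + 0.15·41.13 + 0.22·177.85 = 87.6355.
Var(X) = E[X²] − (E[X])² = 87.6355 − 71.9443 = 15.6912.

15.6912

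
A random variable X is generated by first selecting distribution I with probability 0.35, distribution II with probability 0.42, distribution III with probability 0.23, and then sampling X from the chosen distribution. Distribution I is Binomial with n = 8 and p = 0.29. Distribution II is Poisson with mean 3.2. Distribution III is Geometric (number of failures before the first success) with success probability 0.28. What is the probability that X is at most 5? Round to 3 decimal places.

0.920

Conditional on each component, P(X ≤ 5): I: 0.990574; II: 0.894592; III: 0.860686.
By total probability, P(X ≤ 5) = 0.35·0.990574 + 0.42·0.894592 + 0.23·0.860686 = 0.920387.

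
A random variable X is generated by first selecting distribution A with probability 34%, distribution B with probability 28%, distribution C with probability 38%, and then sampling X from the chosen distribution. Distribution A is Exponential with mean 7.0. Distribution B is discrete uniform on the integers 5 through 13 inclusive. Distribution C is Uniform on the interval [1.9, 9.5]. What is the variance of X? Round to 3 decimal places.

22.114

Per component, A: μ=7, E[X²]=98; B: μ=9, E[X²]=87.6667; C: μ=5.7, E[X²]=37.3033.
E[X] = 0.34·7 + 0.28·9 + 0.38·5.7 = 7.066.
E[X²] = 0.34·98 + 0.28·87.6667 + 0.38·37.3033 = 72.0419.
Var(X) = E[X²] − (E[X])² = 72.0419 − 49.9284 = 22.1136.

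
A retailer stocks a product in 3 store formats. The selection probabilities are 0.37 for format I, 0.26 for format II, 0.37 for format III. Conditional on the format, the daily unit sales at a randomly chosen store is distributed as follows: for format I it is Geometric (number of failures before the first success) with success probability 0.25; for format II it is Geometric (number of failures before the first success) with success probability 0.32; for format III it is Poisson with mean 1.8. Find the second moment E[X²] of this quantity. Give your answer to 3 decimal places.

For each component E[X²] = Var + (mean)², giving I: 21; II: 11.1562; III: 5.04.
Overall E[X²] = 0.37·21 + 0.26·11.1562 + 0.37·5.04 = 12.5354.

12.535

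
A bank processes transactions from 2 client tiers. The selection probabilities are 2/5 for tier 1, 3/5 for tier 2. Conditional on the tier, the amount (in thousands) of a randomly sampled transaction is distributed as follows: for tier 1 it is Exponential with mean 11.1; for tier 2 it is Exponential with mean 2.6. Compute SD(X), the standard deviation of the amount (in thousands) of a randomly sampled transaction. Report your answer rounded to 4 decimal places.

8.4071

Per component, 1: μ=11.1, E[X²]=246.42; 2: μ=2.6, E[X²]=13.52.
E[X] = 0.4·11.1 + 0.6·2.6 = 6.
E[X²] = 0.4·246.42 + 0.6·13.52 = 106.68.
Var(X) = E[X²] − (E[X])² = 106.68 − 36 = 70.68.
SD(X) = √70.68 = 8.40714.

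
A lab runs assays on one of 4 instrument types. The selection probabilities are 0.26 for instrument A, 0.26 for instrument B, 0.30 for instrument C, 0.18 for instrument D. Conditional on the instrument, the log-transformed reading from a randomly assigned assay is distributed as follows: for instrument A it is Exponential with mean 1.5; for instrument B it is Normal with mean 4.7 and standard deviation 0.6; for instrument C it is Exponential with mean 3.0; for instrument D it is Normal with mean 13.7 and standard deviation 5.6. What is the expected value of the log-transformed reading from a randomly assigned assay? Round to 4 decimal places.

Component means — A: 1.5; B: 4.7; C: 3; D: 13.7.
E[X] = 0.26·1.5 + 0.26·4.7 + 0.3·3 + 0.18·13.7 = 4.978.

4.9780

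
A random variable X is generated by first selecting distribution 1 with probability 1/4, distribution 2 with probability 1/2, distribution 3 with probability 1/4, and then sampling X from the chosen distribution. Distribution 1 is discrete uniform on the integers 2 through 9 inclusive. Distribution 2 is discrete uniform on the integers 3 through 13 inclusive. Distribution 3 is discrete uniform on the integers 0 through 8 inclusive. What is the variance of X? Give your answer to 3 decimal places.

Per component, 1: μ=5.5, E[X²]=35.5; 2: μ=8, E[X²]=74; 3: μ=4, E[X²]=22.6667.
E[X] = 0.25·5.5 + 0.5·8 + 0.25·4 = 6.375.
E[X²] = 0.25·35.5 + 0.5·74 + 0.25·22.6667 = 51.5417.
Var(X) = E[X²] − (E[X])² = 51.5417 − 40.6406 = 10.901.

10.901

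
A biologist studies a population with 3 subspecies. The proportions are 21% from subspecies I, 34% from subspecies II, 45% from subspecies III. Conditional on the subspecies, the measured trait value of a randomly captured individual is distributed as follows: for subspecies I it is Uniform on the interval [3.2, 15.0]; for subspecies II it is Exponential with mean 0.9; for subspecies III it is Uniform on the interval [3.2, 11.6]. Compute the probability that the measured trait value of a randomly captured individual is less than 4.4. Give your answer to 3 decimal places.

Conditional on each subspecies, P(X < 4.4): I: 0.101695; II: 0.99247; III: 0.142857.
By total probability, P(X < 4.4) = 0.21·0.101695 + 0.34·0.99247 + 0.45·0.142857 = 0.423082.

0.423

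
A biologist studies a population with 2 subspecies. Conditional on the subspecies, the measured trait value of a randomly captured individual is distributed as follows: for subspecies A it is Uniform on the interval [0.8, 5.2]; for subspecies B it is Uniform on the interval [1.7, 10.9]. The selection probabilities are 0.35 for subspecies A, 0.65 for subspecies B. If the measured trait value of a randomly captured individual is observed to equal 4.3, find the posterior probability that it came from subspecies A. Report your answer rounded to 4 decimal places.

0.5296

Likelihoods f(4.3 | ·): A: 0.227273; B: 0.108696.
Posterior ∝ prior × likelihood. Numerator for A: 0.35·0.227273 = 0.0795455.
Normalizing constant: 0.35·0.227273 + 0.65·0.108696 = 0.150198.
P(A | observation) = 0.0795455 / 0.150198 = 0.529605.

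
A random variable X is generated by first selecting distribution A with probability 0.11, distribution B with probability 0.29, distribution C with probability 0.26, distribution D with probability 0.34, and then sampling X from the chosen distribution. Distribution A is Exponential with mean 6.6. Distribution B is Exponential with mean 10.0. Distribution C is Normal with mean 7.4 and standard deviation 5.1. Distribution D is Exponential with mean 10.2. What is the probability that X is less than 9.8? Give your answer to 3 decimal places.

0.653

Conditional on each component, P(X < 9.8): A: 0.773463; B: 0.624689; C: 0.681033; D: 0.617407.
By total probability, P(X < 9.8) = 0.11·0.773463 + 0.29·0.624689 + 0.26·0.681033 + 0.34·0.617407 = 0.653228.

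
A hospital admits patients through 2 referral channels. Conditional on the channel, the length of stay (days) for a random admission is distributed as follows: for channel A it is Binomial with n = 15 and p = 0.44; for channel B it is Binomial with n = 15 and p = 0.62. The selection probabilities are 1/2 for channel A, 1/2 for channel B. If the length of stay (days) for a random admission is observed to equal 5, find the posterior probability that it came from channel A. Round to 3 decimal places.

Likelihoods P(X=5 | ·): A: 0.15021; B: 0.0172723.
Posterior ∝ prior × likelihood. Numerator for A: 0.5·0.15021 = 0.075105.
Normalizing constant: 0.5·0.15021 + 0.5·0.0172723 = 0.0837412.
P(A | observation) = 0.075105 / 0.0837412 = 0.896871.

0.897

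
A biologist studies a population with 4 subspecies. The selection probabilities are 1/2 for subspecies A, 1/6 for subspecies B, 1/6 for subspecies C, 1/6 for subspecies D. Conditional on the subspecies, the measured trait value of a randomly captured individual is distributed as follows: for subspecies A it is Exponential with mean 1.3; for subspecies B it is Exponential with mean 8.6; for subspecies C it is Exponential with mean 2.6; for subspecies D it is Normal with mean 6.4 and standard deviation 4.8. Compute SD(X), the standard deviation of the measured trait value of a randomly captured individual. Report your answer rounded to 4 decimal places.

Per component, A: μ=1.3, E[X²]=3.38; B: μ=8.6, E[X²]=147.92; C: μ=2.6, E[X²]=13.52; D: μ=6.4, E[X²]=64.
E[X] = 0.5·1.3 + 0.166667·8.6 + 0.166667·2.6 + 0.166667·6.4 = 3.58333.
E[X²] = 0.5·3.38 + 0.166667·147.92 + 0.166667·13.52 + 0.166667·64 = 39.2633.
Var(X) = E[X²] − (E[X])² = 39.2633 − 12.8403 = 26.4231.
SD(X) = √26.4231 = 5.14034.

5.1403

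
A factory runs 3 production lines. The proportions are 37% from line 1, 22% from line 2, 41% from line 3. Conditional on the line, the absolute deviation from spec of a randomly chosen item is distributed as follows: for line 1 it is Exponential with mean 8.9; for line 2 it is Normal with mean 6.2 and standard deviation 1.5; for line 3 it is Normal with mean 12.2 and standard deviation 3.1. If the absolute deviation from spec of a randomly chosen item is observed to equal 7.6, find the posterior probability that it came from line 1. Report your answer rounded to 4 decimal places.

0.2421

Likelihoods f(7.6 | ·): 1: 0.0478357; 2: 0.172052; 3: 0.0427974.
Posterior ∝ prior × likelihood. Numerator for 1: 0.37·0.0478357 = 0.0176992.
Normalizing constant: 0.37·0.0478357 + 0.22·0.172052 + 0.41·0.0427974 = 0.0730976.
P(1 | observation) = 0.0176992 / 0.0730976 = 0.242131.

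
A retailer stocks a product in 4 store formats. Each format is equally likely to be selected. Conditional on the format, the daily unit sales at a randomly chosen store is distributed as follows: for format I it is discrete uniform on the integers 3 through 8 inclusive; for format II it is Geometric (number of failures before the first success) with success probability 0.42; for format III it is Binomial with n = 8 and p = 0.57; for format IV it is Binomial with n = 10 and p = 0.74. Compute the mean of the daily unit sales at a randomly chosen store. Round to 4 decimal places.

4.7102

Component means — I: 5.5; II: 1.38095; III: 4.56; IV: 7.4.
E[X] = 0.25·5.5 + 0.25·1.38095 + 0.25·4.56 + 0.25·7.4 = 4.71024.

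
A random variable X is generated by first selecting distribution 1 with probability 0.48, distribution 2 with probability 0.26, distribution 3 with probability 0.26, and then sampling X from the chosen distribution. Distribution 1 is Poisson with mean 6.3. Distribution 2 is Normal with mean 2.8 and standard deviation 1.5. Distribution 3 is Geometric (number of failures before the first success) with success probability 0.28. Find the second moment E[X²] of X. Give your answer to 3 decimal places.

For each component E[X²] = Var + (mean)², giving 1: 45.99; 2: 10.09; 3: 15.7959.
Overall E[X²] = 0.48·45.99 + 0.26·10.09 + 0.26·15.7959 = 28.8055.

28.806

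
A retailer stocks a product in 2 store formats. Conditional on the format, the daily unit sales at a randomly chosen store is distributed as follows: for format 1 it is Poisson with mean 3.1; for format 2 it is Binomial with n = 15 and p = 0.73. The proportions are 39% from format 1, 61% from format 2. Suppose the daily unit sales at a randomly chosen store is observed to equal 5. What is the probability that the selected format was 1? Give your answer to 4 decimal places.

Likelihoods P(X=5 | ·): 1: 0.107477; 2: 0.00128176.
Posterior ∝ prior × likelihood. Numerator for 1: 0.39·0.107477 = 0.0419159.
Normalizing constant: 0.39·0.107477 + 0.61·0.00128176 = 0.0426978.
P(1 | observation) = 0.0419159 / 0.0426978 = 0.981688.

0.9817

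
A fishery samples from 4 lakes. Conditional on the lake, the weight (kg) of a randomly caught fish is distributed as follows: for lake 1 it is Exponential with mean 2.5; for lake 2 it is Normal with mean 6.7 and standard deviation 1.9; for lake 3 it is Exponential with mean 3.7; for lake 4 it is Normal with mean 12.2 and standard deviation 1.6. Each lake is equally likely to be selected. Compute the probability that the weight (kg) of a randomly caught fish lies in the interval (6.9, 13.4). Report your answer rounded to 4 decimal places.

0.3544

Conditional on each lake, P(6.9 < X < 13.4): 1: 0.0585909; 2: 0.457873; 3: 0.128178; 4: 0.77291.
By total probability, P(6.9 < X < 13.4) = 0.25·0.0585909 + 0.25·0.457873 + 0.25·0.128178 + 0.25·0.77291 = 0.354388.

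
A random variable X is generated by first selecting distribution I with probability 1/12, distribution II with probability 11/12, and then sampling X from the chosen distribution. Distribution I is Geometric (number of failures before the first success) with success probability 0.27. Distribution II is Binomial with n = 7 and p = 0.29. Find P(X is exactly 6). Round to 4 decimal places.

Conditional on each component, P(X = 6): I: 0.0408602; II: 0.00295627.
By total probability, P(X = 6) = 0.0833333·0.0408602 + 0.916667·0.00295627 = 0.00611494.

0.0061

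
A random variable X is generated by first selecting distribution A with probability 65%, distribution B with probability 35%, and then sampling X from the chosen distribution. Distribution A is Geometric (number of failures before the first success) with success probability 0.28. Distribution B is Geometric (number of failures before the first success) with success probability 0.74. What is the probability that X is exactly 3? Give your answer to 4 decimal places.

0.0725

Conditional on each component, P(X = 3): A: 0.104509; B: 0.0130062.
By total probability, P(X = 3) = 0.65·0.104509 + 0.35·0.0130062 = 0.0724833.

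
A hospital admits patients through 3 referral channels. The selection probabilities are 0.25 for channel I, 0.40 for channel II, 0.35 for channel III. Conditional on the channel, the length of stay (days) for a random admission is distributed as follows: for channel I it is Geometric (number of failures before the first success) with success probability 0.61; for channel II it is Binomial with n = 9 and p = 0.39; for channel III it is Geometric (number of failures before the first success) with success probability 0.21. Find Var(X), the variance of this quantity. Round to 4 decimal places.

9.0744

Per component, I: μ=0.639344, E[X²]=1.45687; II: μ=3.51, E[X²]=14.4612; III: μ=3.7619, E[X²]=32.0658.
E[X] = 0.25·0.639344 + 0.4·3.51 + 0.35·3.7619 = 2.8805.
E[X²] = 0.25·1.45687 + 0.4·14.4612 + 0.35·32.0658 = 17.3717.
Var(X) = E[X²] − (E[X])² = 17.3717 − 8.2973 = 9.07442.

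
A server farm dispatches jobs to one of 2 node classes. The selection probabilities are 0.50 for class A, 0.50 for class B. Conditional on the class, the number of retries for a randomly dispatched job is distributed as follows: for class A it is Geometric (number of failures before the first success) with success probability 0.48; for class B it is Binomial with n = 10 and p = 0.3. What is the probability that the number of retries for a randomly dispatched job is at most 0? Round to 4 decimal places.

Conditional on each class, P(X ≤ 0): A: 0.48; B: 0.0282475.
By total probability, P(X ≤ 0) = 0.5·0.48 + 0.5·0.0282475 = 0.254124.

0.2541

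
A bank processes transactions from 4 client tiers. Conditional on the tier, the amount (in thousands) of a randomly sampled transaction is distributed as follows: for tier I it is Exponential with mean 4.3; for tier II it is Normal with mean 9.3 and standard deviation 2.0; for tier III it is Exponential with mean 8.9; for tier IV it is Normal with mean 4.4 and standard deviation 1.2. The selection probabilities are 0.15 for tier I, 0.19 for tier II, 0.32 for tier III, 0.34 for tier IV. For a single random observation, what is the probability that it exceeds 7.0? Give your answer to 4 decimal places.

Conditional on each tier, P(X > 7.0): I: 0.19634; II: 0.874928; III: 0.455428; IV: 0.0151301.
By total probability, P(X > 7.0) = 0.15·0.19634 + 0.19·0.874928 + 0.32·0.455428 + 0.34·0.0151301 = 0.346569.

0.3466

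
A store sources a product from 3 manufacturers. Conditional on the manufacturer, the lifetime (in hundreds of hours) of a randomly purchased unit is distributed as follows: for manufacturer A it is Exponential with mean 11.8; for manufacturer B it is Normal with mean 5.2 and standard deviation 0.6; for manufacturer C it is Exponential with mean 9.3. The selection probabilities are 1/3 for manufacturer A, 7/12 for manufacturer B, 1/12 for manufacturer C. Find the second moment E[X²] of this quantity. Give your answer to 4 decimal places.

123.2250

For each component E[X²] = Var + (mean)², giving A: 278.48; B: 27.4; C: 172.98.
Overall E[X²] = 0.333333·278.48 + 0.583333·27.4 + 0.0833333·172.98 = 123.225.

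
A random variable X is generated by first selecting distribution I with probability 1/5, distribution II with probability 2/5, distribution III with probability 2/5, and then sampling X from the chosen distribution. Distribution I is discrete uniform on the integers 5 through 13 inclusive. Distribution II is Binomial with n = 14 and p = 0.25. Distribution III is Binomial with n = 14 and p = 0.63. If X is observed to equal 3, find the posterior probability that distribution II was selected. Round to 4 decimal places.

0.9933

Likelihoods P(X=3 | ·): I: 0; II: 0.240212; III: 0.00161935.
Posterior ∝ prior × likelihood. Numerator for II: 0.4·0.240212 = 0.0960849.
Normalizing constant: 0.2·0 + 0.4·0.240212 + 0.4·0.00161935 = 0.0967327.
P(II | observation) = 0.0960849 / 0.0967327 = 0.993304.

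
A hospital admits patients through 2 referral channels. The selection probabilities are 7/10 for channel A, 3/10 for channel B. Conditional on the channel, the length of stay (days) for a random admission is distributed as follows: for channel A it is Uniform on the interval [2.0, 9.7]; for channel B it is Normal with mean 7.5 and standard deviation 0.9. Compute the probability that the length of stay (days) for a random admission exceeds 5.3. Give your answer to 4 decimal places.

Conditional on each channel, P(X > 5.3): A: 0.571429; B: 0.992746.
By total probability, P(X > 5.3) = 0.7·0.571429 + 0.3·0.992746 = 0.697824.

0.6978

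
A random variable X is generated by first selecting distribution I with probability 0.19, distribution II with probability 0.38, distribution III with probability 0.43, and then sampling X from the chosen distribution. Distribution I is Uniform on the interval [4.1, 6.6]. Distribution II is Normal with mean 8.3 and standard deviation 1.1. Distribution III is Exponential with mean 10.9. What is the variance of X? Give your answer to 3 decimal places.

55.897

Per component, I: μ=5.35, E[X²]=29.1433; II: μ=8.3, E[X²]=70.1; III: μ=10.9, E[X²]=237.62.
E[X] = 0.19·5.35 + 0.38·8.3 + 0.43·10.9 = 8.8575.
E[X²] = 0.19·29.1433 + 0.38·70.1 + 0.43·237.62 = 134.352.
Var(X) = E[X²] − (E[X])² = 134.352 − 78.4553 = 55.8965.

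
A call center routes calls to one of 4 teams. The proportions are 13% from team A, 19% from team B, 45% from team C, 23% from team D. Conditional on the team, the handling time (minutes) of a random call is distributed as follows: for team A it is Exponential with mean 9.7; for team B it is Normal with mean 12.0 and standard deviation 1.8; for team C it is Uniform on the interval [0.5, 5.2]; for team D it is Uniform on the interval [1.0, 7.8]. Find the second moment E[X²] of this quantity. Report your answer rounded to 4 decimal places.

62.2616

For each component E[X²] = Var + (mean)², giving A: 188.18; B: 147.24; C: 9.96333; D: 23.2133.
Overall E[X²] = 0.13·188.18 + 0.19·147.24 + 0.45·9.96333 + 0.23·23.2133 = 62.2616.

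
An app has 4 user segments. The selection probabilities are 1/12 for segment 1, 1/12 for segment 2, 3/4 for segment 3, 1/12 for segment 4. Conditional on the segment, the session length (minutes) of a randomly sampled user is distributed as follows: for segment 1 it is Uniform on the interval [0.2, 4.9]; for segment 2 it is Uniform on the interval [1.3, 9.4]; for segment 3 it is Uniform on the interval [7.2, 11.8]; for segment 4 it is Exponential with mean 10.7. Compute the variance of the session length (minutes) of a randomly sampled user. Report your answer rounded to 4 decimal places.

Per component, 1: μ=2.55, E[X²]=8.34333; 2: μ=5.35, E[X²]=34.09; 3: μ=9.5, E[X²]=92.0133; 4: μ=10.7, E[X²]=228.98.
E[X] = 0.0833333·2.55 + 0.0833333·5.35 + 0.75·9.5 + 0.0833333·10.7 = 8.675.
E[X²] = 0.0833333·8.34333 + 0.0833333·34.09 + 0.75·92.0133 + 0.0833333·228.98 = 91.6278.
Var(X) = E[X²] − (E[X])² = 91.6278 − 75.2556 = 16.3722.

16.3722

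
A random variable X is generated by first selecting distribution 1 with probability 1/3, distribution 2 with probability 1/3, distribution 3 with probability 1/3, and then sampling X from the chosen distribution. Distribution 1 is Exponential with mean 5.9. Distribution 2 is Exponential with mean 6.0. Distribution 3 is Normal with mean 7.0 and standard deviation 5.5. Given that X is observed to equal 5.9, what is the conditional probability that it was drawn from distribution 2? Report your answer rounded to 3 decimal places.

0.318

Likelihoods f(5.9 | ·): 1: 0.0623524; 2: 0.0623437; 3: 0.0710987.
Posterior ∝ prior × likelihood. Numerator for 2: 0.333333·0.0623437 = 0.0207812.
Normalizing constant: 0.333333·0.0623524 + 0.333333·0.0623437 + 0.333333·0.0710987 = 0.0652649.
P(2 | observation) = 0.0207812 / 0.0652649 = 0.318413.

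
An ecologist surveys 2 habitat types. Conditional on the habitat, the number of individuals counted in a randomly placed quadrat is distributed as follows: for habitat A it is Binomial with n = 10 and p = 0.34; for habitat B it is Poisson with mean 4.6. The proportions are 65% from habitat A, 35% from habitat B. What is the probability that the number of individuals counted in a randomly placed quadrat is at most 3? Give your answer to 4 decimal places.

0.4657

Conditional on each habitat, P(X ≤ 3): A: 0.541061; B: 0.325706.
By total probability, P(X ≤ 3) = 0.65·0.541061 + 0.35·0.325706 = 0.465687.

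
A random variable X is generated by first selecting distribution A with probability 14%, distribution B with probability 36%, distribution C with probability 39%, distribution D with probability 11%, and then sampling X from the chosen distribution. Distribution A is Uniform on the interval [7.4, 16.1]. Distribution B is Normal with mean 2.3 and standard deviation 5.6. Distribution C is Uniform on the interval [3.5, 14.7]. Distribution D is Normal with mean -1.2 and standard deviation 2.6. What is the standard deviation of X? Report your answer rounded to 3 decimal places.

5.999

Per component, A: μ=11.75, E[X²]=144.37; B: μ=2.3, E[X²]=36.65; C: μ=9.1, E[X²]=93.2633; D: μ=-1.2, E[X²]=8.2.
E[X] = 0.14·11.75 + 0.36·2.3 + 0.39·9.1 + 0.11·-1.2 = 5.89.
E[X²] = 0.14·144.37 + 0.36·36.65 + 0.39·93.2633 + 0.11·8.2 = 70.6805.
Var(X) = E[X²] − (E[X])² = 70.6805 − 34.6921 = 35.9884.
SD(X) = √35.9884 = 5.99903.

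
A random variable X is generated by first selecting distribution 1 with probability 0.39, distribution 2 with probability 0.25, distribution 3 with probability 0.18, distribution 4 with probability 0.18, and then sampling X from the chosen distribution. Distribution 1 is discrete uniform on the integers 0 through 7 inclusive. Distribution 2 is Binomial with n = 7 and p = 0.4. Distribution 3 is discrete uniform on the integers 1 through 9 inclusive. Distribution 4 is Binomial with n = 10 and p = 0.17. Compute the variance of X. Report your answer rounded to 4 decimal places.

4.9797

Per component, 1: μ=3.5, E[X²]=17.5; 2: μ=2.8, E[X²]=9.52; 3: μ=5, E[X²]=31.6667; 4: μ=1.7, E[X²]=4.301.
E[X] = 0.39·3.5 + 0.25·2.8 + 0.18·5 + 0.18·1.7 = 3.271.
E[X²] = 0.39·17.5 + 0.25·9.52 + 0.18·31.6667 + 0.18·4.301 = 15.6792.
Var(X) = E[X²] − (E[X])² = 15.6792 − 10.6994 = 4.97974.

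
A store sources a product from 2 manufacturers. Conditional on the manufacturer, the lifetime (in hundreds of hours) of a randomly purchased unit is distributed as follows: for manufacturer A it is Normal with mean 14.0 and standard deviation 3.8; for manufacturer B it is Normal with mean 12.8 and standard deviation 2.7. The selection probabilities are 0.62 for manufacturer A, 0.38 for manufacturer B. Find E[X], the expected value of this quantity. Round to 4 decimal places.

13.5440

Component means — A: 14; B: 12.8.
E[X] = 0.62·14 + 0.38·12.8 = 13.544.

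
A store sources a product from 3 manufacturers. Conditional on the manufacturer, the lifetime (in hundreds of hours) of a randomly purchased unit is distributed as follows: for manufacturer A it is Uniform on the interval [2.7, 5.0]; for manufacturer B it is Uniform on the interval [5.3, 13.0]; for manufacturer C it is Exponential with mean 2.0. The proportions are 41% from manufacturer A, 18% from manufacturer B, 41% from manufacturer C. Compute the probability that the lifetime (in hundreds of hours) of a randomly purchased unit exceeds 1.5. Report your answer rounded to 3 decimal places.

Conditional on each manufacturer, P(X > 1.5): A: 1; B: 1; C: 0.472367.
By total probability, P(X > 1.5) = 0.41·1 + 0.18·1 + 0.41·0.472367 = 0.78367.

0.784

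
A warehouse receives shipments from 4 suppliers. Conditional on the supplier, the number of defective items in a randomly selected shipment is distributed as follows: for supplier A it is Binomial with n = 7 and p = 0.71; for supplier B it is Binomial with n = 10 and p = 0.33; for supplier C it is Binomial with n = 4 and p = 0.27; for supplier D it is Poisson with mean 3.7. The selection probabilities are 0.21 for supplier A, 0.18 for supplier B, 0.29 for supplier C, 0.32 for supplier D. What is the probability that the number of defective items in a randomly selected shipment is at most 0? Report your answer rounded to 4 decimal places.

0.0936

Conditional on each supplier, P(X ≤ 0): A: 0.000172499; B: 0.0182284; C: 0.283982; D: 0.0247235.
By total probability, P(X ≤ 0) = 0.21·0.000172499 + 0.18·0.0182284 + 0.29·0.283982 + 0.32·0.0247235 = 0.0935838.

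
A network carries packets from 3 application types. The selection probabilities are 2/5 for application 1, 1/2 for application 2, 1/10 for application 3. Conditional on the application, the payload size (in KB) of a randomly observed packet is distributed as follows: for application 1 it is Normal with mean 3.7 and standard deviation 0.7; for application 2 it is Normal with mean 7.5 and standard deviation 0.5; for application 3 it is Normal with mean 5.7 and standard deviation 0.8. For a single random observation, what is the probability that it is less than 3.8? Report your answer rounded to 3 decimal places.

0.224

Conditional on each application, P(X < 3.8): 1: 0.556798; 2: 6.81122e-14; 3: 0.00877448.
By total probability, P(X < 3.8) = 0.4·0.556798 + 0.5·6.81122e-14 + 0.1·0.00877448 = 0.223597.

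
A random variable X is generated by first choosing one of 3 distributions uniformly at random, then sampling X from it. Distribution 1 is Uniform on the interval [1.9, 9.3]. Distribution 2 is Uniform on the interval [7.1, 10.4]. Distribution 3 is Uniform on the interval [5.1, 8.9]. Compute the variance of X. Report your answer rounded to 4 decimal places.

3.8853

Per component, 1: μ=5.6, E[X²]=35.9233; 2: μ=8.75, E[X²]=77.47; 3: μ=7, E[X²]=50.2033.
E[X] = 0.333333·5.6 + 0.333333·8.75 + 0.333333·7 = 7.11667.
E[X²] = 0.333333·35.9233 + 0.333333·77.47 + 0.333333·50.2033 = 54.5322.
Var(X) = E[X²] − (E[X])² = 54.5322 − 50.6469 = 3.88528.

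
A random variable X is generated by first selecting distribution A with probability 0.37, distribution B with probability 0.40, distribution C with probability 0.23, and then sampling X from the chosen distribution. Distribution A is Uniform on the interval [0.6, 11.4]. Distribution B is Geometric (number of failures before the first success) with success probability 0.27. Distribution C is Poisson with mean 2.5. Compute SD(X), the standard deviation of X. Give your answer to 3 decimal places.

Per component, A: μ=6, E[X²]=45.72; B: μ=2.7037, E[X²]=17.3237; C: μ=2.5, E[X²]=8.75.
E[X] = 0.37·6 + 0.4·2.7037 + 0.23·2.5 = 3.87648.
E[X²] = 0.37·45.72 + 0.4·17.3237 + 0.23·8.75 = 25.8584.
Var(X) = E[X²] − (E[X])² = 25.8584 − 15.0271 = 10.8313.
SD(X) = √10.8313 = 3.29109.

3.291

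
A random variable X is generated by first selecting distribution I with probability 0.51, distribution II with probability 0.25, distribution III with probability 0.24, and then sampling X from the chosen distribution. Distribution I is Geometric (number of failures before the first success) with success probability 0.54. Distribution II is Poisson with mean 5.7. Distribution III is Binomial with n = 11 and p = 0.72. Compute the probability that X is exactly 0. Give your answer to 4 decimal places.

Conditional on each component, P(X = 0): I: 0.54; II: 0.00334597; III: 8.29351e-07.
By total probability, P(X = 0) = 0.51·0.54 + 0.25·0.00334597 + 0.24·8.29351e-07 = 0.276237.

0.2762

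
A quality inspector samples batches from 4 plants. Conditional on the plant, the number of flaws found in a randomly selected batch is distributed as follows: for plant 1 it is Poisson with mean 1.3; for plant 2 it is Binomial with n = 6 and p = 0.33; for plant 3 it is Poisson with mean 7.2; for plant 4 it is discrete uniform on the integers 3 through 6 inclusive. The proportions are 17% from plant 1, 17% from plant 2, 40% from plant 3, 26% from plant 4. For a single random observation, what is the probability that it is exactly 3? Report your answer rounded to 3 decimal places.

0.137

Conditional on each plant, P(X = 3): 1: 0.0997921; 2: 0.21617; 3: 0.0464436; 4: 0.25.
By total probability, P(X = 3) = 0.17·0.0997921 + 0.17·0.21617 + 0.4·0.0464436 + 0.26·0.25 = 0.137291.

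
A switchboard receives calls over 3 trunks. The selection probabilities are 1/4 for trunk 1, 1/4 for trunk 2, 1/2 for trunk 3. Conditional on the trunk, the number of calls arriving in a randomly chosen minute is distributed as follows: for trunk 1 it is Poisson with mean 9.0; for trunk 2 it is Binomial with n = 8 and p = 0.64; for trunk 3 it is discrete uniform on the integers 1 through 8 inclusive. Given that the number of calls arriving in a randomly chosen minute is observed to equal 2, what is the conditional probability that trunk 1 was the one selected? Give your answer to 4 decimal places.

Likelihoods P(X=2 | ·): 1: 0.0049981; 2: 0.0249651; 3: 0.125.
Posterior ∝ prior × likelihood. Numerator for 1: 0.25·0.0049981 = 0.00124952.
Normalizing constant: 0.25·0.0049981 + 0.25·0.0249651 + 0.5·0.125 = 0.0699908.
P(1 | observation) = 0.00124952 / 0.0699908 = 0.0178527.

0.0179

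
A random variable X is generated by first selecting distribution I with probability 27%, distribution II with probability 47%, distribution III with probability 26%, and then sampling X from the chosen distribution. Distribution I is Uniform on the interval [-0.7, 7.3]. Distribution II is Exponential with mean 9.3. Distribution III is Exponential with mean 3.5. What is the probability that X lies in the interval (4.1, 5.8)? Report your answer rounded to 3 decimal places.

Conditional on each component, P(4.1 < X < 5.8): I: 0.2125; II: 0.107501; III: 0.119241.
By total probability, P(4.1 < X < 5.8) = 0.27·0.2125 + 0.47·0.107501 + 0.26·0.119241 = 0.138903.

0.139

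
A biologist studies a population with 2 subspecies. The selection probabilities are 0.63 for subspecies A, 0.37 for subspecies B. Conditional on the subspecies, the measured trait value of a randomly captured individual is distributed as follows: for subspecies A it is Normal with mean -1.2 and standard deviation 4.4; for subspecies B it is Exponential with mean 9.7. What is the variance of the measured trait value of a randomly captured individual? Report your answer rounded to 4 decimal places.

74.7047

Per component, A: μ=-1.2, E[X²]=20.8; B: μ=9.7, E[X²]=188.18.
E[X] = 0.63·-1.2 + 0.37·9.7 = 2.833.
E[X²] = 0.63·20.8 + 0.37·188.18 = 82.7306.
Var(X) = E[X²] − (E[X])² = 82.7306 − 8.02589 = 74.7047.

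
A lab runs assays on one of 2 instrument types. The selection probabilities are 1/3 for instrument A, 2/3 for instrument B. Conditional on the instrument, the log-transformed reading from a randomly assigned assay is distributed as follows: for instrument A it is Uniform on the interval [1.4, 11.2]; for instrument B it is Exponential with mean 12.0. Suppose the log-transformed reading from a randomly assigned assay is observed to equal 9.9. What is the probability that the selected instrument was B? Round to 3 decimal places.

0.417

Likelihoods f(9.9 | ·): A: 0.102041; B: 0.0365196.
Posterior ∝ prior × likelihood. Numerator for B: 0.666667·0.0365196 = 0.0243464.
Normalizing constant: 0.333333·0.102041 + 0.666667·0.0365196 = 0.05836.
P(B | observation) = 0.0243464 / 0.05836 = 0.417176.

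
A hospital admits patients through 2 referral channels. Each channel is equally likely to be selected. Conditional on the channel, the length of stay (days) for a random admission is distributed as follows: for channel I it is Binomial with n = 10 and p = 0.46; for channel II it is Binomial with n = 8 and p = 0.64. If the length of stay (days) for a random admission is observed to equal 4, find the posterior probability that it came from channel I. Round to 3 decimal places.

0.542

Likelihoods P(X=4 | ·): I: 0.233138; II: 0.197255.
Posterior ∝ prior × likelihood. Numerator for I: 0.5·0.233138 = 0.116569.
Normalizing constant: 0.5·0.233138 + 0.5·0.197255 = 0.215197.
P(I | observation) = 0.116569 / 0.215197 = 0.541686.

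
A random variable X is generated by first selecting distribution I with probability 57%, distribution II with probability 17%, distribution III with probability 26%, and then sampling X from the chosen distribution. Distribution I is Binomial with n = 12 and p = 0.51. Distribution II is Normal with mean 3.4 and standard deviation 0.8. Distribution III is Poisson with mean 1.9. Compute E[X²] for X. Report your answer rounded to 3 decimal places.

26.565

For each component E[X²] = Var + (mean)², giving I: 40.4532; II: 12.2; III: 5.51.
Overall E[X²] = 0.57·40.4532 + 0.17·12.2 + 0.26·5.51 = 26.5649.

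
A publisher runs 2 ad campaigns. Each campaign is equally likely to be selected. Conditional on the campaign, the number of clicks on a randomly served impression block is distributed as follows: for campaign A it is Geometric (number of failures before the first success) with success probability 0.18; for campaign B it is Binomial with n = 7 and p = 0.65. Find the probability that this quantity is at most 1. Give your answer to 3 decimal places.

Conditional on each campaign, P(X ≤ 1): A: 0.3276; B: 0.0090075.
By total probability, P(X ≤ 1) = 0.5·0.3276 + 0.5·0.0090075 = 0.168304.

0.168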